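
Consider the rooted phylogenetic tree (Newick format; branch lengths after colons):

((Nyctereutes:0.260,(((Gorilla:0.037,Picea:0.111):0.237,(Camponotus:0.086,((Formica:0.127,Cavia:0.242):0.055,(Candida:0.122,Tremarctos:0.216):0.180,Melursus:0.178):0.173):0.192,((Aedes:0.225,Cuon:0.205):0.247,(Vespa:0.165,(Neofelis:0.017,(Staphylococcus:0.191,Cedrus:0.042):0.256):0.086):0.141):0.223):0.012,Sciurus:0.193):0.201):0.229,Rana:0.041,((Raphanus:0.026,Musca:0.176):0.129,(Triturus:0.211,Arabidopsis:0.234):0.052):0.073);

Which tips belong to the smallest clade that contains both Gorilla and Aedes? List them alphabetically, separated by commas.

Aedes, Camponotus, Candida, Cavia, Cedrus, Cuon, Formica, Gorilla, Melursus, Neofelis, Picea, Staphylococcus, Tremarctos, Vespa

Tracing Gorilla: it sits inside (Gorilla,Picea).
Tracing Aedes: it sits inside (Aedes,Cuon).
The smallest clade enclosing both is ((Gorilla,Picea),(Camponotus,((Formica,Cavia),(Candida,Tremarctos),Melursus)),((Aedes,Cuon),(Vespa,(Neofelis,(Staphylococcus,Cedrus))))); the answer is its 14 terminal taxa in alphabetical order.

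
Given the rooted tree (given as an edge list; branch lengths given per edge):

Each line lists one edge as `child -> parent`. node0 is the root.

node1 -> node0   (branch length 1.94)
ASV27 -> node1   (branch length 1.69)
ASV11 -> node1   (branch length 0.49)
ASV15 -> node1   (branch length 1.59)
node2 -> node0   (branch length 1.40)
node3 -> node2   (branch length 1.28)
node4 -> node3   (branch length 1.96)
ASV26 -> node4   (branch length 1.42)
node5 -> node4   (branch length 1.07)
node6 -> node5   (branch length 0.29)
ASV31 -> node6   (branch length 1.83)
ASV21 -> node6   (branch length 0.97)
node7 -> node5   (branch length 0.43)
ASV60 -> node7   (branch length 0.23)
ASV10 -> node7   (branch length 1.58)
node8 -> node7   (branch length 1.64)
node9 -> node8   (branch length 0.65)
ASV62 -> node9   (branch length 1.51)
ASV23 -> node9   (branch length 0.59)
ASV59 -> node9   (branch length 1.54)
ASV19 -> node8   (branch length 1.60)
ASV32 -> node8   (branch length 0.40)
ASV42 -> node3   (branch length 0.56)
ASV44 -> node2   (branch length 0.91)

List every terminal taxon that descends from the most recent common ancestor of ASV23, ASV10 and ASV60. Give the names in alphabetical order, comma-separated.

ASV10, ASV19, ASV23, ASV32, ASV59, ASV60, ASV62

Tracing ASV23: it sits inside (ASV62,ASV23,ASV59).
Tracing ASV10: it sits inside (ASV60,ASV10,((ASV62,ASV23,ASV59),ASV19,ASV32)).
Tracing ASV60: it sits inside (ASV60,ASV10,((ASV62,ASV23,ASV59),ASV19,ASV32)).
The smallest clade enclosing all 3 is (ASV60,ASV10,((ASV62,ASV23,ASV59),ASV19,ASV32)); the answer is its 7 terminal taxa in alphabetical order.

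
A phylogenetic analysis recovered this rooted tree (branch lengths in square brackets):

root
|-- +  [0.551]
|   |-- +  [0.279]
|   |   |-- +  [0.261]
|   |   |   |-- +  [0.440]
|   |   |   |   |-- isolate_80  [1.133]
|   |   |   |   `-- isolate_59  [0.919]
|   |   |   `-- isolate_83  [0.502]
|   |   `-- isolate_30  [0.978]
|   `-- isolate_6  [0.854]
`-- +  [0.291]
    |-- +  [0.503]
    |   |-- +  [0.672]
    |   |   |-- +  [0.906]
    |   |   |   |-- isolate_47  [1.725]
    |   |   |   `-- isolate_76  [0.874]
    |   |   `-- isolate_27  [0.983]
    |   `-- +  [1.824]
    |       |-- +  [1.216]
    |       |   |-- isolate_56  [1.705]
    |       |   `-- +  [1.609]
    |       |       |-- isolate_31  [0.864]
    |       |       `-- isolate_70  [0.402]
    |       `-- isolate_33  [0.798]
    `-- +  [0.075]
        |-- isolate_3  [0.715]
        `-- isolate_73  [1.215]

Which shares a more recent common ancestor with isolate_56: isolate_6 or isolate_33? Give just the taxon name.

isolate_33

The MRCA of isolate_56 and isolate_33 subtends ((isolate_56,(isolate_31,isolate_70)),isolate_33) (4 taxa).
The MRCA of isolate_56 and isolate_6 is the root, subtending the entire tree (14 taxa).
The first is nested inside the second, so isolate_56 shares a more recent common ancestor with isolate_33.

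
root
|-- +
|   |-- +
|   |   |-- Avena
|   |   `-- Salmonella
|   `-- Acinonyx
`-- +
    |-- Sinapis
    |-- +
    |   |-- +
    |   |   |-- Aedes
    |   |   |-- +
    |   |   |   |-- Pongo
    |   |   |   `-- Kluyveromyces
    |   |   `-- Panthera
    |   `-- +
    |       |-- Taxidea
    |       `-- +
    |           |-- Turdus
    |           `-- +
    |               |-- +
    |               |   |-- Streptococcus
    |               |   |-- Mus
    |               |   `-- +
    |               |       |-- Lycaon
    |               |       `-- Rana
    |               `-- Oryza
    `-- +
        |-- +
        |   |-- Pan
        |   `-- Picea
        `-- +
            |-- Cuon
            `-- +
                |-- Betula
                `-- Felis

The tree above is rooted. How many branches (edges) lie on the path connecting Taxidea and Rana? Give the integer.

6

The MRCA of Taxidea and Rana is the node subtending (Taxidea,(Turdus,((Streptococcus,Mus,(Lycaon,Rana)),Oryza))).
From Taxidea up to that node: 1 branch. From Rana up to the same node: 5 branches. Total: 1 + 5 = 6.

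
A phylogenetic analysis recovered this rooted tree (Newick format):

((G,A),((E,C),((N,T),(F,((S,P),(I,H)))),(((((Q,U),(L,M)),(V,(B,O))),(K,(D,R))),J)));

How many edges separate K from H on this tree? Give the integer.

9

The MRCA of K and H is the node subtending ((E,C),((N,T),(F,((S,P),(I,H)))),(((((Q,U),(L,M)),(V,(B,O))),(K,(D,R))),J)).
From K up to that node: 4 branches. From H up to the same node: 5 branches. Total: 4 + 5 = 9.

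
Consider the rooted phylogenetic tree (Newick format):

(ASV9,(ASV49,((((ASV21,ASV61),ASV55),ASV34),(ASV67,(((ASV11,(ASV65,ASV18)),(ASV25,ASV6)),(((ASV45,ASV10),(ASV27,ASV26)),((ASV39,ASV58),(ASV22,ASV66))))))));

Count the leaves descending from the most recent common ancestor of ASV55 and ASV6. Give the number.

18

The MRCA of ASV55 and ASV6 is the node subtending ((((ASV21,ASV61),ASV55),ASV34),(ASV67,(((ASV11,(ASV65,ASV18)),(ASV25,ASV6)),(((ASV45,ASV10),(ASV27,ASV26)),((ASV39,ASV58),(ASV22,ASV66)))))).
That clade contains 18 terminal taxa: ASV10, ASV11, ASV18, ASV21, ASV22, ASV25, ASV26, ASV27, ASV34, ASV39, ASV45, ASV55, ASV58, ASV6, ASV61, ASV65, ASV66, ASV67.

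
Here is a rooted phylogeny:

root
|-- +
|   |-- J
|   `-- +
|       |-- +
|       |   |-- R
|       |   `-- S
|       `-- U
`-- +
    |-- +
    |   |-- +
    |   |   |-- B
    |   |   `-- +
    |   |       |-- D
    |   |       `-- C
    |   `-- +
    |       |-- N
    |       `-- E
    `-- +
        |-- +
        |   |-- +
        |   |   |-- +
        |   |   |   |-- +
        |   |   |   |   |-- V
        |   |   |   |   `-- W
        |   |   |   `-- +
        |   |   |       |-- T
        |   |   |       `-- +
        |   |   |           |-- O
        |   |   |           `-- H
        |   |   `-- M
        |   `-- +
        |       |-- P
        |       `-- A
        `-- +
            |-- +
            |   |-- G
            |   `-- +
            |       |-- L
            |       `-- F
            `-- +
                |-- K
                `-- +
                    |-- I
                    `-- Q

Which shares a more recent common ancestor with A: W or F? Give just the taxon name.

The MRCA of A and W subtends ((((V,W),(T,(O,H))),M),(P,A)) (8 taxa).
The MRCA of A and F subtends (((((V,W),(T,(O,H))),M),(P,A)),((G,(L,F)),(K,(I,Q)))) (14 taxa).
The first is nested inside the second, so A shares a more recent common ancestor with W.

W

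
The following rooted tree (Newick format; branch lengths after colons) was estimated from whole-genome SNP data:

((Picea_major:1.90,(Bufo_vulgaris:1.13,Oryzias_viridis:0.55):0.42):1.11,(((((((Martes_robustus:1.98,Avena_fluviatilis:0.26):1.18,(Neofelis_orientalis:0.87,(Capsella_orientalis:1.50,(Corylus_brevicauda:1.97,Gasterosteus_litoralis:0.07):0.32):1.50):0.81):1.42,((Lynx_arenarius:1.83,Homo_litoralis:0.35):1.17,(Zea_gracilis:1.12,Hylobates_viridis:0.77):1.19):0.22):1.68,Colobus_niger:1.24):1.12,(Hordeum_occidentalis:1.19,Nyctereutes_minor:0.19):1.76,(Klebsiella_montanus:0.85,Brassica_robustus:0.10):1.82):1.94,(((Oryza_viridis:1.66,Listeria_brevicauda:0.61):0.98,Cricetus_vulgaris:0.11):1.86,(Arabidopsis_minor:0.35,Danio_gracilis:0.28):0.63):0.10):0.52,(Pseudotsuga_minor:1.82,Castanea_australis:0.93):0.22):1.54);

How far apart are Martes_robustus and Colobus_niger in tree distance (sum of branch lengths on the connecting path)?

7.50

The path runs Martes_robustus → … → MRCA → … → Colobus_niger; the MRCA is the node subtending ((((Martes_robustus,Avena_fluviatilis),(Neofelis_orientalis,(Capsella_orientalis,(Corylus_brevicauda,Gasterosteus_litoralis)))),((Lynx_arenarius,Homo_litoralis),(Zea_gracilis,Hylobates_viridis))),Colobus_niger).
Branch lengths along that path: 1.98 + 1.18 + 1.42 + 1.68 + 1.24 = 7.50.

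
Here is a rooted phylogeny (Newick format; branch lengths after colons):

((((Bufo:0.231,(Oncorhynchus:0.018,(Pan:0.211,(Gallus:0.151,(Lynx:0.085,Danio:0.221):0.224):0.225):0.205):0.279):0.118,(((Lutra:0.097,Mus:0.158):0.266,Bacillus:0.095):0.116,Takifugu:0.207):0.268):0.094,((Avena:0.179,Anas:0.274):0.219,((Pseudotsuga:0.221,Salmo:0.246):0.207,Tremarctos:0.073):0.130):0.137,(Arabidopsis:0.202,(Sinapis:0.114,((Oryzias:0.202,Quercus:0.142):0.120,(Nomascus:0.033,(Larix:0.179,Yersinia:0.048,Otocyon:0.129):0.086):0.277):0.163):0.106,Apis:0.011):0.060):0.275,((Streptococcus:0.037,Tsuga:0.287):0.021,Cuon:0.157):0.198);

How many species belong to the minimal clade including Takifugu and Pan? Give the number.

10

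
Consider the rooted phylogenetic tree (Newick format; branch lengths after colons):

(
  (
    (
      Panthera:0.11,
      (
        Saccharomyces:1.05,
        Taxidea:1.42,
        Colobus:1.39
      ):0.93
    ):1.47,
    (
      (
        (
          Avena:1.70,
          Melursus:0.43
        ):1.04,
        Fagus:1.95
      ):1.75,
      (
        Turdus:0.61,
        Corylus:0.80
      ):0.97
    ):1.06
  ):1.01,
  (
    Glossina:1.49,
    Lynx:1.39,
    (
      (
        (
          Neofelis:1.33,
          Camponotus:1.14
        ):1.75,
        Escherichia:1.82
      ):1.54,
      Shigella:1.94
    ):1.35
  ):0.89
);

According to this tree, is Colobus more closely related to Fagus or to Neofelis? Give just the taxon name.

The MRCA of Colobus and Fagus subtends ((Panthera,(Saccharomyces,Taxidea,Colobus)),(((Avena,Melursus),Fagus),(Turdus,Corylus))) (9 taxa).
The MRCA of Colobus and Neofelis is the root, subtending the entire tree (15 taxa).
The first is nested inside the second, so Colobus shares a more recent common ancestor with Fagus.

Fagus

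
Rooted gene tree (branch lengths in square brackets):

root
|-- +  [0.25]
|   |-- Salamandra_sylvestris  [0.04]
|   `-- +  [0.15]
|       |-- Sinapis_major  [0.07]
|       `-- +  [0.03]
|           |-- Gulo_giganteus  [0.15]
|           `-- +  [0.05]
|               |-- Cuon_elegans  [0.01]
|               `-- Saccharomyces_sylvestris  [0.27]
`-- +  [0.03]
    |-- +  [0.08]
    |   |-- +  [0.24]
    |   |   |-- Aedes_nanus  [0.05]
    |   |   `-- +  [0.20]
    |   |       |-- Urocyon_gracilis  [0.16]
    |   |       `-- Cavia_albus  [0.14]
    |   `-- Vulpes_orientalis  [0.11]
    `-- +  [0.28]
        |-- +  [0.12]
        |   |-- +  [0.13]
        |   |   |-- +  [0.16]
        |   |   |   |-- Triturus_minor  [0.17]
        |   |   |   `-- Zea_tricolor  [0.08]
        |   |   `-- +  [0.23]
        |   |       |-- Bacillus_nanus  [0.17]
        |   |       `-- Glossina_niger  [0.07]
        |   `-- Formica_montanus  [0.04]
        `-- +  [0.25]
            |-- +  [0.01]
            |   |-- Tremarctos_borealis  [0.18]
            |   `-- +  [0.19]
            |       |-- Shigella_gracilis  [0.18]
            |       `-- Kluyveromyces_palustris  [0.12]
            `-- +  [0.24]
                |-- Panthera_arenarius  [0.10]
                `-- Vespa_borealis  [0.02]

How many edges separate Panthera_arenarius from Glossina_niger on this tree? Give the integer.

7

The MRCA of Panthera_arenarius and Glossina_niger is the node subtending ((((Triturus_minor,Zea_tricolor),(Bacillus_nanus,Glossina_niger)),Formica_montanus),((Tremarctos_borealis,(Shigella_gracilis,Kluyveromyces_palustris)),(Panthera_arenarius,Vespa_borealis))).
From Panthera_arenarius up to that node: 3 branches. From Glossina_niger up to the same node: 4 branches. Total: 3 + 4 = 7.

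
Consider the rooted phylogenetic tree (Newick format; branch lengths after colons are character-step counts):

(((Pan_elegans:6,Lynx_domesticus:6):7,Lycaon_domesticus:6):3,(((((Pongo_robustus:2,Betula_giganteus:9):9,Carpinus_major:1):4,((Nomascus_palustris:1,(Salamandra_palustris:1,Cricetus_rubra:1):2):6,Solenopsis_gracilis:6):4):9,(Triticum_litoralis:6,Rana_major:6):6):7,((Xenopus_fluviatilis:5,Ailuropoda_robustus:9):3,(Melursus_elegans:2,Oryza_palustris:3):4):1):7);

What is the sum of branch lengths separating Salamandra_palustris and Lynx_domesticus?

The path runs Salamandra_palustris → … → MRCA → … → Lynx_domesticus; the MRCA is the root of the tree.
Branch lengths along that path: 1 + 2 + 6 + 4 + 9 + 7 + 7 + 3 + 7 + 6 = 52.

52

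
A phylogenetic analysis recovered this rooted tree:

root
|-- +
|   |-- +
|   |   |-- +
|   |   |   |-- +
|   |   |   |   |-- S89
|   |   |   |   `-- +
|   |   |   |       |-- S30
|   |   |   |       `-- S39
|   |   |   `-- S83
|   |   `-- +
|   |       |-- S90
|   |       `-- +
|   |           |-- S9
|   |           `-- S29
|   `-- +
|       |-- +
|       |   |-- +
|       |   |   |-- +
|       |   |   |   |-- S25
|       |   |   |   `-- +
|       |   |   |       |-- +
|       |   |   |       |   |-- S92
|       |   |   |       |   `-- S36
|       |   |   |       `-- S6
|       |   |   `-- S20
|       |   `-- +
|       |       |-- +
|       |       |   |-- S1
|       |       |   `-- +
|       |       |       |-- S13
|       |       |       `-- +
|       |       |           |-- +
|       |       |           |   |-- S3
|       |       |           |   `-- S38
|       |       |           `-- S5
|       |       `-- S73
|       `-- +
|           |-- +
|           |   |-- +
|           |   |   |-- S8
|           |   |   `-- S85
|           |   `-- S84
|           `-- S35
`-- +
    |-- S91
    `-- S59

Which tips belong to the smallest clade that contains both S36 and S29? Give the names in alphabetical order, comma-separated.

Tracing S36: it sits inside (S92,S36).
Tracing S29: it sits inside (S9,S29).
The smallest clade enclosing both is ((((S89,(S30,S39)),S83),(S90,(S9,S29))),((((S25,((S92,S36),S6)),S20),((S1,(S13,((S3,S38),S5))),S73)),(((S8,S85),S84),S35))); the answer is its 22 terminal taxa in alphabetical order.

S1, S13, S20, S25, S29, S3, S30, S35, S36, S38, S39, S5, S6, S73, S8, S83, S84, S85, S89, S9, S90, S92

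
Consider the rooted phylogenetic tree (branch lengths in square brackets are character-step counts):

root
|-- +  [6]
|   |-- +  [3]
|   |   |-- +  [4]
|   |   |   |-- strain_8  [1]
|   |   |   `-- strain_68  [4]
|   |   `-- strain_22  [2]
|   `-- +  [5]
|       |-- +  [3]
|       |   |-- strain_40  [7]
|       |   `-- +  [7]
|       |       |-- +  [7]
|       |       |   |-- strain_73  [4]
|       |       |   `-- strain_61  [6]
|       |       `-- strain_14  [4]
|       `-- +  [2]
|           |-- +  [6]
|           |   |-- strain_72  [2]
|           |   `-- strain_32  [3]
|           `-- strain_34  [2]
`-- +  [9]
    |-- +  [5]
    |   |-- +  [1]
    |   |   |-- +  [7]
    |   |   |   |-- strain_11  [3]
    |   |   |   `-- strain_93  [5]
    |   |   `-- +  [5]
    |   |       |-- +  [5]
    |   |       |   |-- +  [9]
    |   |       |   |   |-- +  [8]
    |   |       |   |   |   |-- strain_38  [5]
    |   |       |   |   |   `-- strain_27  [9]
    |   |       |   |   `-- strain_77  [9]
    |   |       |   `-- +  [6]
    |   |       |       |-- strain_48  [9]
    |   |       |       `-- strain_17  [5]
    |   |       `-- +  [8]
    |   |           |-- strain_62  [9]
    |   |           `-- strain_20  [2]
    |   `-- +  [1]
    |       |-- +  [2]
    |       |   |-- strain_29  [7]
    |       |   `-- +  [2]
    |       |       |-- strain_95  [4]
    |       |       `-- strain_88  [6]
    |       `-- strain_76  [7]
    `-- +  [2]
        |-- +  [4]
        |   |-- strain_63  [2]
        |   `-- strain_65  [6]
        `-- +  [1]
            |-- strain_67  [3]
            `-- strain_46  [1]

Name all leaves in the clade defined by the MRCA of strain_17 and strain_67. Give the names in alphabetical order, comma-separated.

Tracing strain_17: it sits inside (strain_48,strain_17).
Tracing strain_67: it sits inside (strain_67,strain_46).
The smallest clade enclosing both is ((((strain_11,strain_93),((((strain_38,strain_27),strain_77),(strain_48,strain_17)),(strain_62,strain_20))),((strain_29,(strain_95,strain_88)),strain_76)),((strain_63,strain_65),(strain_67,strain_46))); the answer is its 17 terminal taxa in alphabetical order.

strain_11, strain_17, strain_20, strain_27, strain_29, strain_38, strain_46, strain_48, strain_62, strain_63, strain_65, strain_67, strain_76, strain_77, strain_88, strain_93, strain_95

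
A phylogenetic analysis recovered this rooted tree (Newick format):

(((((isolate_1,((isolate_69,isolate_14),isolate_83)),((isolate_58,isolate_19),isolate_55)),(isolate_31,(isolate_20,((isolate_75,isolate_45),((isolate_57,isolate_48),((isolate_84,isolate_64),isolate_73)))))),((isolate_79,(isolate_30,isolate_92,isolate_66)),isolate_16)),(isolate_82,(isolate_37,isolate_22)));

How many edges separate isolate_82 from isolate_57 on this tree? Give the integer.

10

The MRCA of isolate_82 and isolate_57 is the root of the tree.
From isolate_82 up to that node: 2 branches. From isolate_57 up to the same node: 8 branches. Total: 2 + 8 = 10.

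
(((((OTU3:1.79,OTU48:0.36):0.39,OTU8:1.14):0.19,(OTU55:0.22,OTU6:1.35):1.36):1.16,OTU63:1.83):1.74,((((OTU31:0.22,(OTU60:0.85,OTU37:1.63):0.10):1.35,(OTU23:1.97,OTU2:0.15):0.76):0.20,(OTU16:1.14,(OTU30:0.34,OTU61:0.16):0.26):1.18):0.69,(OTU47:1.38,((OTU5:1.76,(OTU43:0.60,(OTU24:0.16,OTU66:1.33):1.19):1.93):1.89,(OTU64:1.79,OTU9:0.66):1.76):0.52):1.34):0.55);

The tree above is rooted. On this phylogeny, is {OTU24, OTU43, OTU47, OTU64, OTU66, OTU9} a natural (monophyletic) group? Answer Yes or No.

The MRCA of the listed taxa subtends (OTU47,((OTU5,(OTU43,(OTU24,OTU66))),(OTU64,OTU9))).
That clade also contains OTU5, which is not in the proposed group, so the group is not monophyletic.

No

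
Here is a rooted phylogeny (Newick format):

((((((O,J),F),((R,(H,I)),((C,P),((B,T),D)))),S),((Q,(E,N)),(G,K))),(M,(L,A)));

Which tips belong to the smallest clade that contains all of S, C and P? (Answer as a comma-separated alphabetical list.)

Tracing S: it sits inside ((((O,J),F),((R,(H,I)),((C,P),((B,T),D)))),S).
Tracing C: it sits inside (C,P).
Tracing P: it sits inside (C,P).
The smallest clade enclosing all 3 is ((((O,J),F),((R,(H,I)),((C,P),((B,T),D)))),S); the answer is its 12 terminal taxa in alphabetical order.

B, C, D, F, H, I, J, O, P, R, S, T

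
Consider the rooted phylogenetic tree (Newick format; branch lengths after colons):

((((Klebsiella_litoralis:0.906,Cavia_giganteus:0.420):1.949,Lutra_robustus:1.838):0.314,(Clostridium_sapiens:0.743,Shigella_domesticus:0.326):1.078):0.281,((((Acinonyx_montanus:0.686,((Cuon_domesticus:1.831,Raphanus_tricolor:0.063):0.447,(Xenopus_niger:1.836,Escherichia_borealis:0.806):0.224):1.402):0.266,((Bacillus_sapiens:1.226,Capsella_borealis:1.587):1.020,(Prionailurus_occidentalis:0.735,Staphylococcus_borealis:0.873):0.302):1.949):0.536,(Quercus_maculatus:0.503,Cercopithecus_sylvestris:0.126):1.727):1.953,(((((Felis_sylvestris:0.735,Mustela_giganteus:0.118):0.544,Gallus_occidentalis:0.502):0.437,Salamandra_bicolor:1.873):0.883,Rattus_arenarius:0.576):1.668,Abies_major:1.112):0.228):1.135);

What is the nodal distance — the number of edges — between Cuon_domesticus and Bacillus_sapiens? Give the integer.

The MRCA of Cuon_domesticus and Bacillus_sapiens is the node subtending ((Acinonyx_montanus,((Cuon_domesticus,Raphanus_tricolor),(Xenopus_niger,Escherichia_borealis))),((Bacillus_sapiens,Capsella_borealis),(Prionailurus_occidentalis,Staphylococcus_borealis))).
From Cuon_domesticus up to that node: 4 branches. From Bacillus_sapiens up to the same node: 3 branches. Total: 4 + 3 = 7.

7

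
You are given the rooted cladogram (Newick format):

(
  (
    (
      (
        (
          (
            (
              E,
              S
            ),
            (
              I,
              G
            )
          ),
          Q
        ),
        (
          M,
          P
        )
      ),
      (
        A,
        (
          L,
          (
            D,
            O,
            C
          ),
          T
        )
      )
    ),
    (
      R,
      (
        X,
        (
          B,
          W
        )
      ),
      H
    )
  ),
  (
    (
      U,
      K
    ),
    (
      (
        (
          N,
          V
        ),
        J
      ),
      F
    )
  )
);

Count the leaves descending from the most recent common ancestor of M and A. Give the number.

The MRCA of M and A is the node subtending (((((E,S),(I,G)),Q),(M,P)),(A,(L,(D,O,C),T))).
That clade contains 13 terminal taxa: A, C, D, E, G, I, L, M, O, P, Q, S, T.

13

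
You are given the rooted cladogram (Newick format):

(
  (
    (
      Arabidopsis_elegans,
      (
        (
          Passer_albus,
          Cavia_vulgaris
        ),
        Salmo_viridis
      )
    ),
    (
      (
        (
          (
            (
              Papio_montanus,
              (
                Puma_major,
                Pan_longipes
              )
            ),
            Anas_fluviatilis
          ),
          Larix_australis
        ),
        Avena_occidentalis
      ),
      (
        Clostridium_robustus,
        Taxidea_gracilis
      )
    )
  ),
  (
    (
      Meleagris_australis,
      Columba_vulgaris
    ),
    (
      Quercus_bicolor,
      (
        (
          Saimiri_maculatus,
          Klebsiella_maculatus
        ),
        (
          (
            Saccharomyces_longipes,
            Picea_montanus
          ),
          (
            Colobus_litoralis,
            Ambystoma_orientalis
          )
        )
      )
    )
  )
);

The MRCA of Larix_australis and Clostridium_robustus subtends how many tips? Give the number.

8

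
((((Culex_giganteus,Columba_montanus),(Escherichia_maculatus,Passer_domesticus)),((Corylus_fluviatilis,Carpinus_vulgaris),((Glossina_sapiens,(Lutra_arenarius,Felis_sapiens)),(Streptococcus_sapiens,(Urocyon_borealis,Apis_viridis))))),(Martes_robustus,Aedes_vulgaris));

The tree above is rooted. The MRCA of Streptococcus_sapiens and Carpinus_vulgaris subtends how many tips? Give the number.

The MRCA of Streptococcus_sapiens and Carpinus_vulgaris is the node subtending ((Corylus_fluviatilis,Carpinus_vulgaris),((Glossina_sapiens,(Lutra_arenarius,Felis_sapiens)),(Streptococcus_sapiens,(Urocyon_borealis,Apis_viridis)))).
That clade contains 8 terminal taxa: Apis_viridis, Carpinus_vulgaris, Corylus_fluviatilis, Felis_sapiens, Glossina_sapiens, Lutra_arenarius, Streptococcus_sapiens, Urocyon_borealis.

8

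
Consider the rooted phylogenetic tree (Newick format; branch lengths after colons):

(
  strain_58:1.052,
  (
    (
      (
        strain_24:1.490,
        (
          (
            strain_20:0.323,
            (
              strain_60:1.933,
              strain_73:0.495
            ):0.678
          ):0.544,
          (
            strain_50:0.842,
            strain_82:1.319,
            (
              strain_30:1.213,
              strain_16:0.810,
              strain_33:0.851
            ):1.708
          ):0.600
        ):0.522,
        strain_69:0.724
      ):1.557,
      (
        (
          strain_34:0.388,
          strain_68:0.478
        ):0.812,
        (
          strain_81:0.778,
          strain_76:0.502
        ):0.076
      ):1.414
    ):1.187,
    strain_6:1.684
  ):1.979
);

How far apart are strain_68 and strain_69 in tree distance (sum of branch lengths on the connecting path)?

The path runs strain_68 → … → MRCA → … → strain_69; the MRCA is the node subtending ((strain_24,((strain_20,(strain_60,strain_73)),(strain_50,strain_82,(strain_30,strain_16,strain_33))),strain_69),((strain_34,strain_68),(strain_81,strain_76))).
Branch lengths along that path: 0.478 + 0.812 + 1.414 + 1.557 + 0.724 = 4.985.

4.985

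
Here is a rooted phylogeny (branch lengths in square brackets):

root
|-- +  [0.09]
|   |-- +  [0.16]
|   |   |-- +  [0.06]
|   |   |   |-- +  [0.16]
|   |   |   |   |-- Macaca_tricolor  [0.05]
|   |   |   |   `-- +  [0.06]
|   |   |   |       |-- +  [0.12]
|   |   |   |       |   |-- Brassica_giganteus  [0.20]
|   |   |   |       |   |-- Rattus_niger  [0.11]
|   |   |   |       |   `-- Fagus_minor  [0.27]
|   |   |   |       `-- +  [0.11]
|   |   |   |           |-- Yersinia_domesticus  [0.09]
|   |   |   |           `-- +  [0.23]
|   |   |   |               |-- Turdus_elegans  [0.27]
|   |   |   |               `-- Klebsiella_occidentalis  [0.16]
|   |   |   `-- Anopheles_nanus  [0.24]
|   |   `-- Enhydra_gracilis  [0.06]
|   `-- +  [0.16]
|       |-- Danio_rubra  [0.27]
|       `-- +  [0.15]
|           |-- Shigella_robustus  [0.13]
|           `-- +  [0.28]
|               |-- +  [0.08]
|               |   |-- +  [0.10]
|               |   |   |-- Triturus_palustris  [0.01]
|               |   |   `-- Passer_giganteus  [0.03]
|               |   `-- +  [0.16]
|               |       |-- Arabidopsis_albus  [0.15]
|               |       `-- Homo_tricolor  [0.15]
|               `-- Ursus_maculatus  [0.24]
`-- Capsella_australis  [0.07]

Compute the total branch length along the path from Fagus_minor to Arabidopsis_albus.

The path runs Fagus_minor → … → MRCA → … → Arabidopsis_albus; the MRCA is the node subtending ((((Macaca_tricolor,((Brassica_giganteus,Rattus_niger,Fagus_minor),(Yersinia_domesticus,(Turdus_elegans,Klebsiella_occidentalis)))),Anopheles_nanus),Enhydra_gracilis),(Danio_rubra,(Shigella_robustus,(((Triturus_palustris,Passer_giganteus),(Arabidopsis_albus,Homo_tricolor)),Ursus_maculatus)))).
Branch lengths along that path: 0.27 + 0.12 + 0.06 + 0.16 + 0.06 + 0.16 + 0.16 + 0.15 + 0.28 + 0.08 + 0.16 + 0.15 = 1.81.

1.81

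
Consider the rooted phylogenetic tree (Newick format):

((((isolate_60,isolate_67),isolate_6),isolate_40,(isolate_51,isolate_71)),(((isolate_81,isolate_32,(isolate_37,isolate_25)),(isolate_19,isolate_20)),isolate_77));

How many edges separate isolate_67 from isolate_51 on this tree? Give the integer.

5

The MRCA of isolate_67 and isolate_51 is the node subtending (((isolate_60,isolate_67),isolate_6),isolate_40,(isolate_51,isolate_71)).
From isolate_67 up to that node: 3 branches. From isolate_51 up to the same node: 2 branches. Total: 3 + 2 = 5.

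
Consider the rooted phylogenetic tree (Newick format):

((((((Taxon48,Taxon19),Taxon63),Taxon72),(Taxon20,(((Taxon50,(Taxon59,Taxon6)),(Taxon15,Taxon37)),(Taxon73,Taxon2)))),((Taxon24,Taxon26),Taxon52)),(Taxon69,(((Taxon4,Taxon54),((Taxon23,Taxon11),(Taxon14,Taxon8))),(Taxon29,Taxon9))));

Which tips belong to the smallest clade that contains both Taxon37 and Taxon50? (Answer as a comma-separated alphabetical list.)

Taxon15, Taxon37, Taxon50, Taxon59, Taxon6

Tracing Taxon37: it sits inside (Taxon15,Taxon37).
Tracing Taxon50: it sits inside (Taxon50,(Taxon59,Taxon6)).
The smallest clade enclosing both is ((Taxon50,(Taxon59,Taxon6)),(Taxon15,Taxon37)); the answer is its 5 terminal taxa in alphabetical order.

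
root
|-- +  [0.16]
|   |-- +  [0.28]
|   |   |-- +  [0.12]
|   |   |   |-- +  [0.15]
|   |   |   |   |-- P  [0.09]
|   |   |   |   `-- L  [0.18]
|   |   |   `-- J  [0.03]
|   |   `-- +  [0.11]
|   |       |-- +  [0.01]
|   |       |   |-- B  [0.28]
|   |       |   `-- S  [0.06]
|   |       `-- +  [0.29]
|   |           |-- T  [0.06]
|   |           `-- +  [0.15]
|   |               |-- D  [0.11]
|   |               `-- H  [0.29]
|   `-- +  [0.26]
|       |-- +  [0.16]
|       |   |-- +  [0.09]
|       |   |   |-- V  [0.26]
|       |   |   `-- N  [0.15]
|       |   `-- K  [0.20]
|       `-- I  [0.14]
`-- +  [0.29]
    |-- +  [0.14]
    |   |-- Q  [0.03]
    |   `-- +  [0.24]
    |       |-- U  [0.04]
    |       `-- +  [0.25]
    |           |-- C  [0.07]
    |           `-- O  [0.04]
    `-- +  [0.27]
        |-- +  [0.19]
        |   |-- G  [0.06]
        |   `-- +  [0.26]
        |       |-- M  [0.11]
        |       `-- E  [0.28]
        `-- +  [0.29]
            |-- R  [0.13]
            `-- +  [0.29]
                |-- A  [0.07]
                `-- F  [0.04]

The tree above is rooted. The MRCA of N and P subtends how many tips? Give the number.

The MRCA of N and P is the node subtending ((((P,L),J),((B,S),(T,(D,H)))),(((V,N),K),I)).
That clade contains 12 terminal taxa: B, D, H, I, J, K, L, N, P, S, T, V.

12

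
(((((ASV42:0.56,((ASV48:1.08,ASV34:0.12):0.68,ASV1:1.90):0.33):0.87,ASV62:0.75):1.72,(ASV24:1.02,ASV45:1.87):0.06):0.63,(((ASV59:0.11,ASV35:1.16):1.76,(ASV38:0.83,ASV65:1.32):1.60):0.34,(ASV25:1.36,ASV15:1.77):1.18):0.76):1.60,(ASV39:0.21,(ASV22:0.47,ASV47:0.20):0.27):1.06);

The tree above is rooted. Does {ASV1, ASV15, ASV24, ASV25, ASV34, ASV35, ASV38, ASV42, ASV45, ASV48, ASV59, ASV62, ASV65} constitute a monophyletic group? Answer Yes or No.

Yes

The most recent common ancestor of these taxa subtends ((((ASV42,((ASV48,ASV34),ASV1)),ASV62),(ASV24,ASV45)),(((ASV59,ASV35),(ASV38,ASV65)),(ASV25,ASV15))).
That clade has exactly 13 tips — every listed taxon and nothing else — so the group is monophyletic.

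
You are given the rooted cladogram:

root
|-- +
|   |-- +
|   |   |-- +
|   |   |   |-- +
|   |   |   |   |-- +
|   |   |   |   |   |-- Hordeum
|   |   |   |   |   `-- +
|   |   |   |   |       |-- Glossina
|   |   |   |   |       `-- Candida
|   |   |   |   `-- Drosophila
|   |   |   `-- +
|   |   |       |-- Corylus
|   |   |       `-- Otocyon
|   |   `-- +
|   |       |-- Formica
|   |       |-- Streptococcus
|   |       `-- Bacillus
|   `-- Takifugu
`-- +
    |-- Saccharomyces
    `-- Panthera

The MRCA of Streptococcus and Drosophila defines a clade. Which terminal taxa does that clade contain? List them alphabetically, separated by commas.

Bacillus, Candida, Corylus, Drosophila, Formica, Glossina, Hordeum, Otocyon, Streptococcus

Tracing Streptococcus: it sits inside (Formica,Streptococcus,Bacillus).
Tracing Drosophila: it sits inside ((Hordeum,(Glossina,Candida)),Drosophila).
The smallest clade enclosing both is ((((Hordeum,(Glossina,Candida)),Drosophila),(Corylus,Otocyon)),(Formica,Streptococcus,Bacillus)); the answer is its 9 terminal taxa in alphabetical order.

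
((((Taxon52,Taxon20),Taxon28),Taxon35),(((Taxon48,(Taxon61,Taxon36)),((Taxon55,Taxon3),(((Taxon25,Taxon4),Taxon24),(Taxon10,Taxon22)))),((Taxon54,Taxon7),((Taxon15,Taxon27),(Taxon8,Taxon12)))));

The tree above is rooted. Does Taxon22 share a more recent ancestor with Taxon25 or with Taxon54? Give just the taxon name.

Taxon25

The MRCA of Taxon22 and Taxon25 subtends (((Taxon25,Taxon4),Taxon24),(Taxon10,Taxon22)) (5 taxa).
The MRCA of Taxon22 and Taxon54 subtends (((Taxon48,(Taxon61,Taxon36)),((Taxon55,Taxon3),(((Taxon25,Taxon4),Taxon24),(Taxon10,Taxon22)))),((Taxon54,Taxon7),((Taxon15,Taxon27),(Taxon8,Taxon12)))) (16 taxa).
The first is nested inside the second, so Taxon22 shares a more recent common ancestor with Taxon25.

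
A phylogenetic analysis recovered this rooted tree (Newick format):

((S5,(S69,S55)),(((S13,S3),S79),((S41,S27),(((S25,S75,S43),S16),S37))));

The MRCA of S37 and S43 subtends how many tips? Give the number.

5

The MRCA of S37 and S43 is the node subtending (((S25,S75,S43),S16),S37).
That clade contains 5 terminal taxa: S16, S25, S37, S43, S75.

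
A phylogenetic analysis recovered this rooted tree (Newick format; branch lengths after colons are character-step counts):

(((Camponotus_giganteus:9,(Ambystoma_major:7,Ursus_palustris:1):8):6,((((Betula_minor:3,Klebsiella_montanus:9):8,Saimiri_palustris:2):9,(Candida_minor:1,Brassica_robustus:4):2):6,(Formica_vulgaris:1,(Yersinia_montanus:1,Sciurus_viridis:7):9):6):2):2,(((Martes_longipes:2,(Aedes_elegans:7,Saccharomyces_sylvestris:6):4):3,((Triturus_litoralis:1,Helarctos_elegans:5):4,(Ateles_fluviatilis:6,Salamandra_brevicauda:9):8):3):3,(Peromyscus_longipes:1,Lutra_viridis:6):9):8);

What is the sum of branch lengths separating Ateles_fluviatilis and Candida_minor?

The path runs Ateles_fluviatilis → … → MRCA → … → Candida_minor; the MRCA is the root of the tree.
Branch lengths along that path: 6 + 8 + 3 + 3 + 8 + 2 + 2 + 6 + 2 + 1 = 41.

41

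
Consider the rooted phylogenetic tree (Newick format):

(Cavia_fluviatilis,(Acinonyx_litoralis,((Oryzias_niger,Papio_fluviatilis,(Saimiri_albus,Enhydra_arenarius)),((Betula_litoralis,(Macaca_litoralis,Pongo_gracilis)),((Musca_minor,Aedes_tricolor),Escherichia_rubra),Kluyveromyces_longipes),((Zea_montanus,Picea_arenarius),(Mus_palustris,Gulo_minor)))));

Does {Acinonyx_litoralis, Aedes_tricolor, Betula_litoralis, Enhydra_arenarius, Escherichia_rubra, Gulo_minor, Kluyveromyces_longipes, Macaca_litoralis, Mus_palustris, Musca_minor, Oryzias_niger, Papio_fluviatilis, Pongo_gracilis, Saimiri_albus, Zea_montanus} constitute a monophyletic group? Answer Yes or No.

The MRCA of the listed taxa subtends (Acinonyx_litoralis,((Oryzias_niger,Papio_fluviatilis,(Saimiri_albus,Enhydra_arenarius)),((Betula_litoralis,(Macaca_litoralis,Pongo_gracilis)),((Musca_minor,Aedes_tricolor),Escherichia_rubra),Kluyveromyces_longipes),((Zea_montanus,Picea_arenarius),(Mus_palustris,Gulo_minor)))).
That clade also contains Picea_arenarius, which is not in the proposed group, so the group is not monophyletic.

No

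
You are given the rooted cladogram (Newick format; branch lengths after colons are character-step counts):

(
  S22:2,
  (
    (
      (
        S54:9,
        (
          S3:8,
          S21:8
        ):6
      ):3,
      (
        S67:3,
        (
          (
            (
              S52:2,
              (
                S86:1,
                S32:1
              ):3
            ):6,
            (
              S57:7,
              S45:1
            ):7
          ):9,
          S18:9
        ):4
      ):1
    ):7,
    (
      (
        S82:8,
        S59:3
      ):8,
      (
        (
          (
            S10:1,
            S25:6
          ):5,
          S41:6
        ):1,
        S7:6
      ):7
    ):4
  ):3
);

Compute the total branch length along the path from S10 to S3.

The path runs S10 → … → MRCA → … → S3; the MRCA is the node subtending (((S54,(S3,S21)),(S67,(((S52,(S86,S32)),(S57,S45)),S18))),((S82,S59),(((S10,S25),S41),S7))).
Branch lengths along that path: 1 + 5 + 1 + 7 + 4 + 7 + 3 + 6 + 8 = 42.

42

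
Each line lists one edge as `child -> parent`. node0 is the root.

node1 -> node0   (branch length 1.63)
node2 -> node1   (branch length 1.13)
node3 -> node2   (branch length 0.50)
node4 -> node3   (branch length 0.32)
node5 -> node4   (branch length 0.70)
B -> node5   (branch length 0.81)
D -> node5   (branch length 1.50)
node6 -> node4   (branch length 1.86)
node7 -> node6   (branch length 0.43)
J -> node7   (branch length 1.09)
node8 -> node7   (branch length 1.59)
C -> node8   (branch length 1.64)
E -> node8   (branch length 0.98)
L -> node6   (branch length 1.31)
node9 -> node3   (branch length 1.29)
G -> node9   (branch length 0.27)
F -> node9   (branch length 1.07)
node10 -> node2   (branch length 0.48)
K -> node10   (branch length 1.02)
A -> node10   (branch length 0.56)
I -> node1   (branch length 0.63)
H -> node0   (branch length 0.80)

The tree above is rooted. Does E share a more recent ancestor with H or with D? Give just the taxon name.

D

The MRCA of E and D subtends ((B,D),((J,(C,E)),L)) (6 taxa).
The MRCA of E and H is the root, subtending the entire tree (12 taxa).
The first is nested inside the second, so E shares a more recent common ancestor with D.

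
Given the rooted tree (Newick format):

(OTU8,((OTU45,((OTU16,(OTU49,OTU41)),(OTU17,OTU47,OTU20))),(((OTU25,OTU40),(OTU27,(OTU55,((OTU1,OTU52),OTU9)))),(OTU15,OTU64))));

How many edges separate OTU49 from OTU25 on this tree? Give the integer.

9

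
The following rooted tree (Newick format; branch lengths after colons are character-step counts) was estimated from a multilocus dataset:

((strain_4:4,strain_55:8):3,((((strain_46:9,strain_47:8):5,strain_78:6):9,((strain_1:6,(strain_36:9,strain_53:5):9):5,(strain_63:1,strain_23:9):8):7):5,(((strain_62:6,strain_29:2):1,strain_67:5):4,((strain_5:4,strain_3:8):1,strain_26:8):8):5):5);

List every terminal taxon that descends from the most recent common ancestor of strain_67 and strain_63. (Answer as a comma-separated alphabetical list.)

strain_1, strain_23, strain_26, strain_29, strain_3, strain_36, strain_46, strain_47, strain_5, strain_53, strain_62, strain_63, strain_67, strain_78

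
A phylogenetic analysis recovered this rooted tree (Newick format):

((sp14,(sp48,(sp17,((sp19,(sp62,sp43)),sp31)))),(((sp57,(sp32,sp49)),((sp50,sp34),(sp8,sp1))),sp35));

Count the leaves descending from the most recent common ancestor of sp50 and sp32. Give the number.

7

The MRCA of sp50 and sp32 is the node subtending ((sp57,(sp32,sp49)),((sp50,sp34),(sp8,sp1))).
That clade contains 7 terminal taxa: sp1, sp32, sp34, sp49, sp50, sp57, sp8.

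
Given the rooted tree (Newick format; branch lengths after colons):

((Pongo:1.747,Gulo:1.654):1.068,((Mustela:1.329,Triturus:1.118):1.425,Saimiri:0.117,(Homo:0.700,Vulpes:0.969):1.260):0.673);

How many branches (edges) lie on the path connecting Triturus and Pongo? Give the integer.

The MRCA of Triturus and Pongo is the root of the tree.
From Triturus up to that node: 3 branches. From Pongo up to the same node: 2 branches. Total: 3 + 2 = 5.

5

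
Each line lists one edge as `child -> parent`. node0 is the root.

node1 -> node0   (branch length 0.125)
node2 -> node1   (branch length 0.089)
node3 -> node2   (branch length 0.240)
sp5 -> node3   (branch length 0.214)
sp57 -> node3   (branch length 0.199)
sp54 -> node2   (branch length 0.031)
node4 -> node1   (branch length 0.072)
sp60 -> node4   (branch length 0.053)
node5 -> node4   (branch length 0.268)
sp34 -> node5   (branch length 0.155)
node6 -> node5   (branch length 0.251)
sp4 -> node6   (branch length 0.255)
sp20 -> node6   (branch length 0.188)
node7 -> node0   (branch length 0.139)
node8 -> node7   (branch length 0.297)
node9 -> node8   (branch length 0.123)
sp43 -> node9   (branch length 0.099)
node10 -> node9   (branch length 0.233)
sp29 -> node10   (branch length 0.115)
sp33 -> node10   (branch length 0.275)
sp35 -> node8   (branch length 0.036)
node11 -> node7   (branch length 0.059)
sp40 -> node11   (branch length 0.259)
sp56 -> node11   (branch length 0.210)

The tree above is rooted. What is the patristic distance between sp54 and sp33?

1.312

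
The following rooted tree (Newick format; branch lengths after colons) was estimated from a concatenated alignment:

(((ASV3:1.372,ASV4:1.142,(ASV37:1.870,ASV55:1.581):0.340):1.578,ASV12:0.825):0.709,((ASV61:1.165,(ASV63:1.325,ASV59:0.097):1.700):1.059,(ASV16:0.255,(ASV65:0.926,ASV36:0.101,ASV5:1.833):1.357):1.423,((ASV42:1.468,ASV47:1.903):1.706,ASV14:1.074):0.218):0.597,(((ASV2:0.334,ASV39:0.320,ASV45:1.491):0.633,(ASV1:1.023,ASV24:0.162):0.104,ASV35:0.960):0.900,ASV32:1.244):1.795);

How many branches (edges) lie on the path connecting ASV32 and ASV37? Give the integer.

The MRCA of ASV32 and ASV37 is the root of the tree.
From ASV32 up to that node: 2 branches. From ASV37 up to the same node: 4 branches. Total: 2 + 4 = 6.

6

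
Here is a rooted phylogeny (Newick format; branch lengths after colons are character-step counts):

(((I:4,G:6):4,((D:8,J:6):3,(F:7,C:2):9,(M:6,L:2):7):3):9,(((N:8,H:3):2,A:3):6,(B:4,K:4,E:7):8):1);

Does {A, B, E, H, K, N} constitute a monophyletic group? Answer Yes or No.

The most recent common ancestor of these taxa subtends (((N,H),A),(B,K,E)).
That clade has exactly 6 tips — every listed taxon and nothing else — so the group is monophyletic.

Yes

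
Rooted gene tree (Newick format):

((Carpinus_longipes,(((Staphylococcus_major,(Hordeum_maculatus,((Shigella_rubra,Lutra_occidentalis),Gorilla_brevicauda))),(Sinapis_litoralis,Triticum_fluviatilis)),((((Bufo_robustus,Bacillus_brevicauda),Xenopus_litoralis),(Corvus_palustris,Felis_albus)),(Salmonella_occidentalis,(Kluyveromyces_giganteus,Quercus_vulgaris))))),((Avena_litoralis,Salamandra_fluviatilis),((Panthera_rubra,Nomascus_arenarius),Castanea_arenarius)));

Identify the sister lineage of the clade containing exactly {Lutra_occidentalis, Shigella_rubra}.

The clade containing exactly {Lutra_occidentalis, Shigella_rubra} attaches to the tree at the node subtending ((Shigella_rubra,Lutra_occidentalis),Gorilla_brevicauda).
The other lineage descending from that same node — the sister group — is the single tip Gorilla_brevicauda.

Gorilla_brevicauda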